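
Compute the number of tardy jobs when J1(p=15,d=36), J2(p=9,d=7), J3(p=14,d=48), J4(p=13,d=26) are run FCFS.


Completion vs due date:
  J1: C=15, d=36 → on time
  J2: C=24, d=7 → TARDY
  J3: C=38, d=48 → on time
  J4: C=51, d=26 → TARDY
Tardy jobs: J2, J4
Count = 2


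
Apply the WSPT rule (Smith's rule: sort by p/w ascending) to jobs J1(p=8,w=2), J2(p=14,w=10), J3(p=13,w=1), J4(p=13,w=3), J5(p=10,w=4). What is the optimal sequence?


WSPT (Smith's rule): sort by p/w ascending
  J2: p/w = 14/10 = 1.400
  J5: p/w = 10/4 = 2.500
  J1: p/w = 8/2 = 4.000
  J4: p/w = 13/3 = 4.333
  J3: p/w = 13/1 = 13.000
Order: J2 → J5 → J1 → J4 → J3


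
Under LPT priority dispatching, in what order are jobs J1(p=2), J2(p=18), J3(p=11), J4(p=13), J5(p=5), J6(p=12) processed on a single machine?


LPT: sort by longest processing time first
  J2: p=18
  J4: p=13
  J6: p=12
  J3: p=11
  J5: p=5
  J1: p=2
Order: J2 → J4 → J6 → J3 → J5 → J1


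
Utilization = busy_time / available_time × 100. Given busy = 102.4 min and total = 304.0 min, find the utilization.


Utilization = busy / total × 100
= 102.4 / 304.0 × 100
= 33.7%


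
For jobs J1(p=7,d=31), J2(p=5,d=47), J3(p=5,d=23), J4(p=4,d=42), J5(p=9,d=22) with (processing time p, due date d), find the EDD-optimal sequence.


EDD: sort by earliest due date
  J5: d=22, p=9
  J3: d=23, p=5
  J1: d=31, p=7
  J4: d=42, p=4
  J2: d=47, p=5
Order: J5 → J3 → J1 → J4 → J2


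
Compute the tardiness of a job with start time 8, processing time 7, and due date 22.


Completion = start + processing = 8 + 7 = 15
Tardiness = max(0, C - d) = max(0, 15 - 22)
= max(0, -7)
= 0


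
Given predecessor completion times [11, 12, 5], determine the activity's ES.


ES = max of all predecessor completion times
Predecessors: [11, 12, 5]
ES = max(11, 12, 5)
= 12


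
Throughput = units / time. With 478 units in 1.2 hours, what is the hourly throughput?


Throughput = units / time
= 478 / 1.2
= 398.3 units/hour


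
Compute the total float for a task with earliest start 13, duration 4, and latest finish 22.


EF = ES + duration = 13 + 4 = 17
LS = LF - duration = 22 - 4 = 18
Total Float = LF - EF = 22 - 17
(or LS - ES = 18 - 13)
= 5


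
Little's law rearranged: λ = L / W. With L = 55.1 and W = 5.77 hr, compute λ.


Little's law: L = λW → λ = L / W
= 55.1 / 5.77
= 9.55 per hour


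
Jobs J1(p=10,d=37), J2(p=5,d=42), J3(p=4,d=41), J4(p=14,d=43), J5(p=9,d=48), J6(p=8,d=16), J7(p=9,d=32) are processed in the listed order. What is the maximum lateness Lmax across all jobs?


Lateness per job (L = C - d):
  J1: C=10, d=37, L=-27
  J2: C=15, d=42, L=-27
  J3: C=19, d=41, L=-22
  J4: C=33, d=43, L=-10
  J5: C=42, d=48, L=-6
  J6: C=50, d=16, L=34
  J7: C=59, d=32, L=27
Lmax = max(-27, -27, -22, -10, -6, 34, 27)
= 34


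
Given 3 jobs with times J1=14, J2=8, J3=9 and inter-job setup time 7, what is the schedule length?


Makespan = Σ processing + (n-1) × setup
= (14 + 8 + 9) + (3-1)×7
= 31 + 14
= 45 time units


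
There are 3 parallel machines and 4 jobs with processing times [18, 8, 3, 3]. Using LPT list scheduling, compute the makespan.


Jobs (LPT sorted): [18, 8, 3, 3]
Machines: 3
  J=18 → Machine 1 (load: 0+18=18)
  J=8 → Machine 2 (load: 0+8=8)
  J=3 → Machine 3 (load: 0+3=3)
  J=3 → Machine 3 (load: 3+3=6)
Machine loads: [18, 8, 6]
Makespan = max = 18 time units


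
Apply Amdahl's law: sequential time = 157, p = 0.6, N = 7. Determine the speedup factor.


Amdahl's law: T_p = T × ((1-p) + p/N)
= 157 × ((1-0.6) + 0.6/7)
= 157 × (0.40 + 0.0857)
= 157 × 0.4857
= 76.26
Speedup = 157/76.26
= 2.06×


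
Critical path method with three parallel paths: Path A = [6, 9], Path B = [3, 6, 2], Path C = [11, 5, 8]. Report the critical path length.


Path A: 6 + 9 = 15
Path B: 3 + 6 + 2 = 11
Path C: 11 + 5 + 8 = 24
Critical path = longest = max(15, 11, 24)
= 24 (Path C)


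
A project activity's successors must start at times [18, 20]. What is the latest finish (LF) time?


LF = min of all successor start times
Successors start at: [18, 20]
LF = min(18, 20)
= 18


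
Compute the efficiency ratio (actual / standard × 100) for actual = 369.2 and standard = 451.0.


Efficiency = (actual / standard) × 100
= (369.2 / 451.0) × 100
= 81.9%


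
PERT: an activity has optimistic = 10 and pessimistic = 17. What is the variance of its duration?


σ² = ((p - o) / 6)² = (p - o)² / 36
= (17 - 10)² / 36
= 7² / 36
= 49 / 36
= 1.3611


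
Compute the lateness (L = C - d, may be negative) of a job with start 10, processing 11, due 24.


Completion = 10 + 11 = 21
Lateness = C - d = 21 - 24
= -3


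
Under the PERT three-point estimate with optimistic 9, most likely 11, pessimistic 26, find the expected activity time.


te = (o + 4m + p) / 6
= (9 + 4×11 + 26) / 6
= (9 + 44 + 26) / 6
= 79 / 6
= 13.17


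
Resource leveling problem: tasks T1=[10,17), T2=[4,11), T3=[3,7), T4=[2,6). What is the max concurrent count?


Check each time point for overlaps:
  t=4: 3 tasks active (T2, T3, T4)
Max concurrent = 3


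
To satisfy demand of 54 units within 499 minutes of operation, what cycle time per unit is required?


Cycle time = available time / demand
= 499 / 54
= 9.24 min/unit


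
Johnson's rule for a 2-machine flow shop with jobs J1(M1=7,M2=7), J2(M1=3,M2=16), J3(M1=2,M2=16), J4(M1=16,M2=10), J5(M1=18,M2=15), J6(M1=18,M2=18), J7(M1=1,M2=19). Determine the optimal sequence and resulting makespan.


Johnson's rule:
Group 1 (M1≤M2, sort by M1): ['J7', 'J3', 'J2', 'J1', 'J6']
Group 2 (M1>M2, sort desc M2): ['J5', 'J4']
Sequence: J7 → J3 → J2 → J1 → J6 → J5 → J4
Makespan calculation:
  J7: M1 done=1, M2 done=20
  J3: M1 done=3, M2 done=36
  J2: M1 done=6, M2 done=52
  J1: M1 done=13, M2 done=59
  J6: M1 done=31, M2 done=77
  J5: M1 done=49, M2 done=92
  J4: M1 done=65, M2 done=102
= Sequence: J7 → J3 → J2 → J1 → J6 → J5 → J4, Makespan: 102


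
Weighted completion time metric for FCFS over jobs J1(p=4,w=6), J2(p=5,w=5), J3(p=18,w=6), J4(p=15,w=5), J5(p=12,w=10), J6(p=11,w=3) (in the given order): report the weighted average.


Completion times:
  J1: C=4, w×C=6×4=24
  J2: C=9, w×C=5×9=45
  J3: C=27, w×C=6×27=162
  J4: C=42, w×C=5×42=210
  J5: C=54, w×C=10×54=540
  J6: C=65, w×C=3×65=195
Sum w×C = 1176
Sum w = 35
Weighted avg = 1176/35
= 33.60


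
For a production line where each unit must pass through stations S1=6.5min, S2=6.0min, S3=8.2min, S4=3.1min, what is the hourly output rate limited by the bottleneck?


Bottleneck = longest station time
Station times: [6.5, 6.0, 8.2, 3.1]
Max = 8.2 min
Rate = 60 / 8.2
= 7.32 units/hour (bottleneck: 8.2min)


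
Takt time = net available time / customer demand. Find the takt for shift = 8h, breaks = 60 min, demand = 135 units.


Available = 8×60 - 60 = 420 min
Takt time = 420 / 135
= 3.11 min/unit


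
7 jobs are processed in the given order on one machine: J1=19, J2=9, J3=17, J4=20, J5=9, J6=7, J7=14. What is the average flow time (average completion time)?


Completion times:
  J1: completes at 19
  J2: completes at 28
  J3: completes at 45
  J4: completes at 65
  J5: completes at 74
  J6: completes at 81
  J7: completes at 95
Sum = 407
Average = 407/7
= 58.14


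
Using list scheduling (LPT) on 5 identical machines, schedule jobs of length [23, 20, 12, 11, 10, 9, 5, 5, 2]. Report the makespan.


Jobs (LPT sorted): [23, 20, 12, 11, 10, 9, 5, 5, 2]
Machines: 5
  J=23 → Machine 1 (load: 0+23=23)
  J=20 → Machine 2 (load: 0+20=20)
  J=12 → Machine 3 (load: 0+12=12)
  J=11 → Machine 4 (load: 0+11=11)
  J=10 → Machine 5 (load: 0+10=10)
  J=9 → Machine 5 (load: 10+9=19)
  J=5 → Machine 4 (load: 11+5=16)
  J=5 → Machine 3 (load: 12+5=17)
  J=2 → Machine 4 (load: 16+2=18)
Machine loads: [23, 20, 17, 18, 19]
Makespan = max = 23 time units


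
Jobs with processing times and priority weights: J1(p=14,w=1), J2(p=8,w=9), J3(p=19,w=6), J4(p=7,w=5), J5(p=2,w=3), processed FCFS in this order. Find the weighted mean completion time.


Completion times:
  J1: C=14, w×C=1×14=14
  J2: C=22, w×C=9×22=198
  J3: C=41, w×C=6×41=246
  J4: C=48, w×C=5×48=240
  J5: C=50, w×C=3×50=150
Sum w×C = 848
Sum w = 24
Weighted avg = 848/24
= 35.33


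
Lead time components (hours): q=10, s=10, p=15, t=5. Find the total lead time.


Lead time = queue + setup + processing + transit
= 10 + 10 + 15 + 5
= 40 hours


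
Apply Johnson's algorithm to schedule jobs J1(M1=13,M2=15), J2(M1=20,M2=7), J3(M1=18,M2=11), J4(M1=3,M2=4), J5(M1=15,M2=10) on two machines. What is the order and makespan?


Johnson's rule:
Group 1 (M1≤M2, sort by M1): ['J4', 'J1']
Group 2 (M1>M2, sort desc M2): ['J3', 'J5', 'J2']
Sequence: J4 → J1 → J3 → J5 → J2
Makespan calculation:
  J4: M1 done=3, M2 done=7
  J1: M1 done=16, M2 done=31
  J3: M1 done=34, M2 done=45
  J5: M1 done=49, M2 done=59
  J2: M1 done=69, M2 done=76
= Sequence: J4 → J1 → J3 → J5 → J2, Makespan: 76


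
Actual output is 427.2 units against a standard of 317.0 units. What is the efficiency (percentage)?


Efficiency = (actual / standard) × 100
= (427.2 / 317.0) × 100
= 134.8%


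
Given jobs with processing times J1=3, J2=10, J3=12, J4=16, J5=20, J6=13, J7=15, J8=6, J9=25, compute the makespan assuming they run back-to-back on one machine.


Sequential makespan: sum all processing times
= 3 + 10 + 12 + 16 + 20 + 13 + 15 + 6 + 25
= 120 time units


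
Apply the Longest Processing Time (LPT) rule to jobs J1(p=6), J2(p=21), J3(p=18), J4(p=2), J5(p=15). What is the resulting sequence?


LPT: sort by longest processing time first
  J2: p=21
  J3: p=18
  J5: p=15
  J1: p=6
  J4: p=2
Order: J2 → J3 → J5 → J1 → J4


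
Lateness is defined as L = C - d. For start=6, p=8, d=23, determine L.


Completion = 6 + 8 = 14
Lateness = C - d = 14 - 23
= -9


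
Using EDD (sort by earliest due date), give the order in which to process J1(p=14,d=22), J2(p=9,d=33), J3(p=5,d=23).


EDD: sort by earliest due date
  J1: d=22, p=14
  J3: d=23, p=5
  J2: d=33, p=9
Order: J1 → J3 → J2


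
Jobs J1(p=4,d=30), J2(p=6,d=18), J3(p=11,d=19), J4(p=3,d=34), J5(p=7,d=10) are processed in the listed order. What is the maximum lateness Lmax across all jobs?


Lateness per job (L = C - d):
  J1: C=4, d=30, L=-26
  J2: C=10, d=18, L=-8
  J3: C=21, d=19, L=2
  J4: C=24, d=34, L=-10
  J5: C=31, d=10, L=21
Lmax = max(-26, -8, 2, -10, 21)
= 21


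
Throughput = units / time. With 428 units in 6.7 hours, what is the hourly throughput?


Throughput = units / time
= 428 / 6.7
= 63.9 units/hour


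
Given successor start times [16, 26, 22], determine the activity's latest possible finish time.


LF = min of all successor start times
Successors start at: [16, 26, 22]
LF = min(16, 26, 22)
= 16


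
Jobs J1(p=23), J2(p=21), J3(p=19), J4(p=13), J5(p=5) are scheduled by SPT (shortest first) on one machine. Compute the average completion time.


SPT order: J5 → J4 → J3 → J2 → J1
Completion times:
  J5: C=5
  J4: C=18
  J3: C=37
  J2: C=58
  J1: C=81
Sum = 199, n = 5
Mean flow = 199/5
= 39.80


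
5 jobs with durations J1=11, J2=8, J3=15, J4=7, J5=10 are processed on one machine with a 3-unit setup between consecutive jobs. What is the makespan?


Makespan = Σ processing + (n-1) × setup
= (11 + 8 + 15 + 7 + 10) + (5-1)×3
= 51 + 12
= 63 time units


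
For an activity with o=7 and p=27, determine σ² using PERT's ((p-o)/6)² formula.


σ² = ((p - o) / 6)² = (p - o)² / 36
= (27 - 7)² / 36
= 20² / 36
= 400 / 36
= 11.1111


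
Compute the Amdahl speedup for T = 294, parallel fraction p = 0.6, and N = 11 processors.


Amdahl's law: T_p = T × ((1-p) + p/N)
= 294 × ((1-0.6) + 0.6/11)
= 294 × (0.40 + 0.0545)
= 294 × 0.4545
= 133.64
Speedup = 294/133.64
= 2.20×


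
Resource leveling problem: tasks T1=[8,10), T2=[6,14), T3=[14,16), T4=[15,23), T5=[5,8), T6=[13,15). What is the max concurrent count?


Check each time point for overlaps:
  t=6: 2 tasks active (T2, T5)
Max concurrent = 2


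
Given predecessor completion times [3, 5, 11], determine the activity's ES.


ES = max of all predecessor completion times
Predecessors: [3, 5, 11]
ES = max(3, 5, 11)
= 11


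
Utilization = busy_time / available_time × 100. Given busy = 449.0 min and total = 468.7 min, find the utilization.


Utilization = busy / total × 100
= 449.0 / 468.7 × 100
= 95.8%


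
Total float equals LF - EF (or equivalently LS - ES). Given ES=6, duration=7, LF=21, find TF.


EF = ES + duration = 6 + 7 = 13
LS = LF - duration = 21 - 7 = 14
Total Float = LF - EF = 21 - 13
(or LS - ES = 14 - 6)
= 8


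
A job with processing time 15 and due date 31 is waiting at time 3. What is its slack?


Slack = due - current_time - processing
= 31 - 3 - 15
= 13


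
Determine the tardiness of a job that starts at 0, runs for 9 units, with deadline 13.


Completion = start + processing = 0 + 9 = 9
Tardiness = max(0, C - d) = max(0, 9 - 13)
= max(0, -4)
= 0


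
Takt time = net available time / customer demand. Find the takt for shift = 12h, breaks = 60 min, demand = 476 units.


Available = 12×60 - 60 = 660 min
Takt time = 660 / 476
= 1.39 min/unit


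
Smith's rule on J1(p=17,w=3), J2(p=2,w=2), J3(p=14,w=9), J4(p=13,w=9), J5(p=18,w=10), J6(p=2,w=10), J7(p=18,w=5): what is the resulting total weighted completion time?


WSPT order (by p/w): J6 → J2 → J4 → J3 → J5 → J7 → J1
  J6: C=2, w·C=10×2=20
  J2: C=4, w·C=2×4=8
  J4: C=17, w·C=9×17=153
  J3: C=31, w·C=9×31=279
  J5: C=49, w·C=10×49=490
  J7: C=67, w·C=5×67=335
  J1: C=84, w·C=3×84=252
Σ w·C = 1537
= 1537


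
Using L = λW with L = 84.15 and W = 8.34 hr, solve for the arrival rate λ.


Little's law: L = λW → λ = L / W
= 84.15 / 8.34
= 10.09 per hour


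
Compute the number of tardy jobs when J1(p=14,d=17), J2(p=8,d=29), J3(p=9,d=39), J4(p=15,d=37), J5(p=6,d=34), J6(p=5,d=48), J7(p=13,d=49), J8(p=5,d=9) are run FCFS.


Completion vs due date:
  J1: C=14, d=17 → on time
  J2: C=22, d=29 → on time
  J3: C=31, d=39 → on time
  J4: C=46, d=37 → TARDY
  J5: C=52, d=34 → TARDY
  J6: C=57, d=48 → TARDY
  J7: C=70, d=49 → TARDY
  J8: C=75, d=9 → TARDY
Tardy jobs: J4, J5, J6, J7, J8
Count = 5


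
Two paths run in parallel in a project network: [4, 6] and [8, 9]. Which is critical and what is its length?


Path A: 4 + 6 = 10
Path B: 8 + 9 = 17
Critical path = longest = max(10, 17)
= 17 (Path B)


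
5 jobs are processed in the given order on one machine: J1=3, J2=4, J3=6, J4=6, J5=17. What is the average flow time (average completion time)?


Completion times:
  J1: completes at 3
  J2: completes at 7
  J3: completes at 13
  J4: completes at 19
  J5: completes at 36
Sum = 78
Average = 78/5
= 15.60


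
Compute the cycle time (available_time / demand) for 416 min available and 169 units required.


Cycle time = available time / demand
= 416 / 169
= 2.46 min/unit


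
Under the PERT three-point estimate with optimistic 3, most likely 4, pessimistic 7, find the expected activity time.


te = (o + 4m + p) / 6
= (3 + 4×4 + 7) / 6
= (3 + 16 + 7) / 6
= 26 / 6
= 4.33


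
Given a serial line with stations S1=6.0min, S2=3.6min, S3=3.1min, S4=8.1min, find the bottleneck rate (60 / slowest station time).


Bottleneck = longest station time
Station times: [6.0, 3.6, 3.1, 8.1]
Max = 8.1 min
Rate = 60 / 8.1
= 7.41 units/hour (bottleneck: 8.1min)


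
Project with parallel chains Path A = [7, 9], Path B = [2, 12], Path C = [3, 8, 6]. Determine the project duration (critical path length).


Path A: 7 + 9 = 16
Path B: 2 + 12 = 14
Path C: 3 + 8 + 6 = 17
Critical path = longest = max(16, 14, 17)
= 17 (Path C)


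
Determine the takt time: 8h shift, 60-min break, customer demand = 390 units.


Available = 8×60 - 60 = 420 min
Takt time = 420 / 390
= 1.08 min/unit


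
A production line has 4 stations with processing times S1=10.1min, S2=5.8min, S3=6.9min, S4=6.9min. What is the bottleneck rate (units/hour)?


Bottleneck = longest station time
Station times: [10.1, 5.8, 6.9, 6.9]
Max = 10.1 min
Rate = 60 / 10.1
= 5.94 units/hour (bottleneck: 10.1min)


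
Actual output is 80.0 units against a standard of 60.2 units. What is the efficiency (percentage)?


Efficiency = (actual / standard) × 100
= (80.0 / 60.2) × 100
= 132.9%


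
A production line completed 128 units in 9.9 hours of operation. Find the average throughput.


Throughput = units / time
= 128 / 9.9
= 12.9 units/hour


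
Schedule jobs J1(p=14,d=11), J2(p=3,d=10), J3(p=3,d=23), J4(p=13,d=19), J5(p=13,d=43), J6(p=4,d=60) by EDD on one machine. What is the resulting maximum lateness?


EDD order: J2 → J1 → J4 → J3 → J5 → J6
Completion and lateness:
  J2: C=3, d=10, L=3-10=-7
  J1: C=17, d=11, L=17-11=6
  J4: C=30, d=19, L=30-19=11
  J3: C=33, d=23, L=33-23=10
  J5: C=46, d=43, L=46-43=3
  J6: C=50, d=60, L=50-60=-10
Lmax = max(-7, 6, 11, 10, 3, -10)
= 11


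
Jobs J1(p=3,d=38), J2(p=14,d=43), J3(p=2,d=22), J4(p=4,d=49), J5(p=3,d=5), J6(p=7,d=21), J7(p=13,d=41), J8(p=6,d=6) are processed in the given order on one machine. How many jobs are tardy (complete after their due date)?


Completion vs due date:
  J1: C=3, d=38 → on time
  J2: C=17, d=43 → on time
  J3: C=19, d=22 → on time
  J4: C=23, d=49 → on time
  J5: C=26, d=5 → TARDY
  J6: C=33, d=21 → TARDY
  J7: C=46, d=41 → TARDY
  J8: C=52, d=6 → TARDY
Tardy jobs: J5, J6, J7, J8
Count = 4


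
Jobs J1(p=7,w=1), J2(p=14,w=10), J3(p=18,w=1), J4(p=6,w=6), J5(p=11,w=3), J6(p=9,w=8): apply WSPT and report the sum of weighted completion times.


WSPT order (by p/w): J4 → J6 → J2 → J5 → J1 → J3
  J4: C=6, w·C=6×6=36
  J6: C=15, w·C=8×15=120
  J2: C=29, w·C=10×29=290
  J5: C=40, w·C=3×40=120
  J1: C=47, w·C=1×47=47
  J3: C=65, w·C=1×65=65
Σ w·C = 678
= 678


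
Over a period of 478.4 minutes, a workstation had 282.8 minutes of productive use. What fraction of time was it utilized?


Utilization = busy / total × 100
= 282.8 / 478.4 × 100
= 59.1%


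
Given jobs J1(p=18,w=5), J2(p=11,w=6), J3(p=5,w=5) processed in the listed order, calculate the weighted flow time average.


Completion times:
  J1: C=18, w×C=5×18=90
  J2: C=29, w×C=6×29=174
  J3: C=34, w×C=5×34=170
Sum w×C = 434
Sum w = 16
Weighted avg = 434/16
= 27.12


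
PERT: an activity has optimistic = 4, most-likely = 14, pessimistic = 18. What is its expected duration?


te = (o + 4m + p) / 6
= (4 + 4×14 + 18) / 6
= (4 + 56 + 18) / 6
= 78 / 6
= 13.00


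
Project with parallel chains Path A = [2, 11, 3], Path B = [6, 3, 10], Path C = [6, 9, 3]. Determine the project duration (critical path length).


Path A: 2 + 11 + 3 = 16
Path B: 6 + 3 + 10 = 19
Path C: 6 + 9 + 3 = 18
Critical path = longest = max(16, 19, 18)
= 19 (Path B)


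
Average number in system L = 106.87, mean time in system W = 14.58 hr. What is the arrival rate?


Little's law: L = λW → λ = L / W
= 106.87 / 14.58
= 7.33 per hour


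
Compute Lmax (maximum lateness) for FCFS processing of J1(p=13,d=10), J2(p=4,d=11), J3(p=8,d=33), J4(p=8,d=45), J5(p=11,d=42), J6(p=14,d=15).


Lateness per job (L = C - d):
  J1: C=13, d=10, L=3
  J2: C=17, d=11, L=6
  J3: C=25, d=33, L=-8
  J4: C=33, d=45, L=-12
  J5: C=44, d=42, L=2
  J6: C=58, d=15, L=43
Lmax = max(3, 6, -8, -12, 2, 43)
= 43


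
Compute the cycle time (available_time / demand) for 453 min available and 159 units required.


Cycle time = available time / demand
= 453 / 159
= 2.85 min/unit


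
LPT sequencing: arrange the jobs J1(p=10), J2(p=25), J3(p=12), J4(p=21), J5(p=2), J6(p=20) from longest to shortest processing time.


LPT: sort by longest processing time first
  J2: p=25
  J4: p=21
  J6: p=20
  J3: p=12
  J1: p=10
  J5: p=2
Order: J2 → J4 → J6 → J3 → J1 → J5


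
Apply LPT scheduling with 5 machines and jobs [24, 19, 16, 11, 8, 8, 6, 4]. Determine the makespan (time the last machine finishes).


Jobs (LPT sorted): [24, 19, 16, 11, 8, 8, 6, 4]
Machines: 5
  J=24 → Machine 1 (load: 0+24=24)
  J=19 → Machine 2 (load: 0+19=19)
  J=16 → Machine 3 (load: 0+16=16)
  J=11 → Machine 4 (load: 0+11=11)
  J=8 → Machine 5 (load: 0+8=8)
  J=8 → Machine 5 (load: 8+8=16)
  J=6 → Machine 4 (load: 11+6=17)
  J=4 → Machine 3 (load: 16+4=20)
Machine loads: [24, 19, 20, 17, 16]
Makespan = max = 24 time units


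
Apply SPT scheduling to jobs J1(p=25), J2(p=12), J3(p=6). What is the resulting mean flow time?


SPT order: J3 → J2 → J1
Completion times:
  J3: C=6
  J2: C=18
  J1: C=43
Sum = 67, n = 3
Mean flow = 67/3
= 22.33


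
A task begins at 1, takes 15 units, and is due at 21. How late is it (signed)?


Completion = 1 + 15 = 16
Lateness = C - d = 16 - 21
= -5


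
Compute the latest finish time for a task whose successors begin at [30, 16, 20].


LF = min of all successor start times
Successors start at: [30, 16, 20]
LF = min(30, 16, 20)
= 16


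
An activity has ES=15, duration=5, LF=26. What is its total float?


EF = ES + duration = 15 + 5 = 20
LS = LF - duration = 26 - 5 = 21
Total Float = LF - EF = 26 - 20
(or LS - ES = 21 - 15)
= 6


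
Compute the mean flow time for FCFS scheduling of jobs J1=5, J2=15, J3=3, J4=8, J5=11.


Completion times:
  J1: completes at 5
  J2: completes at 20
  J3: completes at 23
  J4: completes at 31
  J5: completes at 42
Sum = 121
Average = 121/5
= 24.20


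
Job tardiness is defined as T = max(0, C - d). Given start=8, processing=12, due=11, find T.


Completion = start + processing = 8 + 12 = 20
Tardiness = max(0, C - d) = max(0, 20 - 11)
= max(0, 9)
= 9


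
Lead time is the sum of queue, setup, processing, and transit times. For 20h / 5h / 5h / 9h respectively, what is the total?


Lead time = queue + setup + processing + transit
= 20 + 5 + 5 + 9
= 39 hours


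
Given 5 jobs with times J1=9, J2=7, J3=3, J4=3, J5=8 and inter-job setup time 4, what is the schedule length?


Makespan = Σ processing + (n-1) × setup
= (9 + 7 + 3 + 3 + 8) + (5-1)×4
= 30 + 16
= 46 time units


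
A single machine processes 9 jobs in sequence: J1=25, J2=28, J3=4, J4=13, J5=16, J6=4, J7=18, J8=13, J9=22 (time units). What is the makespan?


Sequential makespan: sum all processing times
= 25 + 28 + 4 + 13 + 16 + 4 + 18 + 13 + 22
= 143 time units


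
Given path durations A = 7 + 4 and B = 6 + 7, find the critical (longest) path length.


Path A: 7 + 4 = 11
Path B: 6 + 7 = 13
Critical path = longest = max(11, 13)
= 13 (Path B)


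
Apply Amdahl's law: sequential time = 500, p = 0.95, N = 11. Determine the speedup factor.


Amdahl's law: T_p = T × ((1-p) + p/N)
= 500 × ((1-0.95) + 0.95/11)
= 500 × (0.05 + 0.0864)
= 500 × 0.1364
= 68.18
Speedup = 500/68.18
= 7.33×


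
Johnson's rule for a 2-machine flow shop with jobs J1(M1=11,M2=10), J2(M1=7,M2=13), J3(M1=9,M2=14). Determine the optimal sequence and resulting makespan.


Johnson's rule:
Group 1 (M1≤M2, sort by M1): ['J2', 'J3']
Group 2 (M1>M2, sort desc M2): ['J1']
Sequence: J2 → J3 → J1
Makespan calculation:
  J2: M1 done=7, M2 done=20
  J3: M1 done=16, M2 done=34
  J1: M1 done=27, M2 done=44
= Sequence: J2 → J3 → J1, Makespan: 44


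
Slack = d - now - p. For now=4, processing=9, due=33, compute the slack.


Slack = due - current_time - processing
= 33 - 4 - 9
= 20


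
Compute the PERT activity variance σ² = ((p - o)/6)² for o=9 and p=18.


σ² = ((p - o) / 6)² = (p - o)² / 36
= (18 - 9)² / 36
= 9² / 36
= 81 / 36
= 2.2500


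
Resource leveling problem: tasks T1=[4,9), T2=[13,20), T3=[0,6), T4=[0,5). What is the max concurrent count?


Check each time point for overlaps:
  t=4: 3 tasks active (T1, T3, T4)
Max concurrent = 3


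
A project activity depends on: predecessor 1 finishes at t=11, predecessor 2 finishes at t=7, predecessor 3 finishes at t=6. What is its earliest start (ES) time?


ES = max of all predecessor completion times
Predecessors: [11, 7, 6]
ES = max(11, 7, 6)
= 11


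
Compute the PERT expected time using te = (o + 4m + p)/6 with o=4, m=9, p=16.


te = (o + 4m + p) / 6
= (4 + 4×9 + 16) / 6
= (4 + 36 + 16) / 6
= 56 / 6
= 9.33


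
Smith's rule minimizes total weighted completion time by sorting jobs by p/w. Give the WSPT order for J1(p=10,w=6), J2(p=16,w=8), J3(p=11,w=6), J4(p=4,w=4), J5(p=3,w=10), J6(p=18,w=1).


WSPT (Smith's rule): sort by p/w ascending
  J5: p/w = 3/10 = 0.300
  J4: p/w = 4/4 = 1.000
  J1: p/w = 10/6 = 1.667
  J3: p/w = 11/6 = 1.833
  J2: p/w = 16/8 = 2.000
  J6: p/w = 18/1 = 18.000
Order: J5 → J4 → J1 → J3 → J2 → J6


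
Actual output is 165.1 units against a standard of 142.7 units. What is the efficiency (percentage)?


Efficiency = (actual / standard) × 100
= (165.1 / 142.7) × 100
= 115.7%


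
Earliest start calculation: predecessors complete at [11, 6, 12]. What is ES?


ES = max of all predecessor completion times
Predecessors: [11, 6, 12]
ES = max(11, 6, 12)
= 12


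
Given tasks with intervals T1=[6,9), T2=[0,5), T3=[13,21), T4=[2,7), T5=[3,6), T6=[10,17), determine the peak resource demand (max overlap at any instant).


Check each time point for overlaps:
  t=3: 3 tasks active (T2, T4, T5)
Max concurrent = 3


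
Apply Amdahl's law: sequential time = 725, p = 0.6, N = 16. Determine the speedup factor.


Amdahl's law: T_p = T × ((1-p) + p/N)
= 725 × ((1-0.6) + 0.6/16)
= 725 × (0.40 + 0.0375)
= 725 × 0.4375
= 317.19
Speedup = 725/317.19
= 2.29×


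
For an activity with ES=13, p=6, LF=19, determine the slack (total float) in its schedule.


EF = ES + duration = 13 + 6 = 19
LS = LF - duration = 19 - 6 = 13
Total Float = LF - EF = 19 - 19
(or LS - ES = 13 - 13)
= 0


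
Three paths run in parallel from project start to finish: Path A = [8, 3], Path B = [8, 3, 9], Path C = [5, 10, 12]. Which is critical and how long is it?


Path A: 8 + 3 = 11
Path B: 8 + 3 + 9 = 20
Path C: 5 + 10 + 12 = 27
Critical path = longest = max(11, 20, 27)
= 27 (Path C)


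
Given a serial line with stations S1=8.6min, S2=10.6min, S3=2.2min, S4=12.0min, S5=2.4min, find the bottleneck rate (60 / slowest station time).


Bottleneck = longest station time
Station times: [8.6, 10.6, 2.2, 12.0, 2.4]
Max = 12.0 min
Rate = 60 / 12.0
= 5.00 units/hour (bottleneck: 12.0min)


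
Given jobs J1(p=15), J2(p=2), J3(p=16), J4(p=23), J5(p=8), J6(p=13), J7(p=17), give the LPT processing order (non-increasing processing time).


LPT: sort by longest processing time first
  J4: p=23
  J7: p=17
  J3: p=16
  J1: p=15
  J6: p=13
  J5: p=8
  J2: p=2
Order: J4 → J7 → J3 → J1 → J6 → J5 → J2


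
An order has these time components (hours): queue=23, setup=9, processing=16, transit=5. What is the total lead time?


Lead time = queue + setup + processing + transit
= 23 + 9 + 16 + 5
= 53 hours


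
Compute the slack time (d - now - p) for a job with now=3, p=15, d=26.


Slack = due - current_time - processing
= 26 - 3 - 15
= 8


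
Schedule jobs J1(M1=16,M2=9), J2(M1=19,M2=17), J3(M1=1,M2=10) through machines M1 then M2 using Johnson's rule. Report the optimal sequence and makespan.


Johnson's rule:
Group 1 (M1≤M2, sort by M1): ['J3']
Group 2 (M1>M2, sort desc M2): ['J2', 'J1']
Sequence: J3 → J2 → J1
Makespan calculation:
  J3: M1 done=1, M2 done=11
  J2: M1 done=20, M2 done=37
  J1: M1 done=36, M2 done=46
= Sequence: J3 → J2 → J1, Makespan: 46


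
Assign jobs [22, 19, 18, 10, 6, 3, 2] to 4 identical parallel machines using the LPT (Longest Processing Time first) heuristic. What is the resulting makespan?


Jobs (LPT sorted): [22, 19, 18, 10, 6, 3, 2]
Machines: 4
  J=22 → Machine 1 (load: 0+22=22)
  J=19 → Machine 2 (load: 0+19=19)
  J=18 → Machine 3 (load: 0+18=18)
  J=10 → Machine 4 (load: 0+10=10)
  J=6 → Machine 4 (load: 10+6=16)
  J=3 → Machine 4 (load: 16+3=19)
  J=2 → Machine 3 (load: 18+2=20)
Machine loads: [22, 19, 20, 19]
Makespan = max = 22 time units


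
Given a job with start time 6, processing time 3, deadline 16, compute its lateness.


Completion = 6 + 3 = 9
Lateness = C - d = 9 - 16
= -7


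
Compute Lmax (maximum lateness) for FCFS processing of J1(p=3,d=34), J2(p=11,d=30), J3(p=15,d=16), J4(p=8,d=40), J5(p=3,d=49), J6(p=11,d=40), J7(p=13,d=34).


Lateness per job (L = C - d):
  J1: C=3, d=34, L=-31
  J2: C=14, d=30, L=-16
  J3: C=29, d=16, L=13
  J4: C=37, d=40, L=-3
  J5: C=40, d=49, L=-9
  J6: C=51, d=40, L=11
  J7: C=64, d=34, L=30
Lmax = max(-31, -16, 13, -3, -9, 11, 30)
= 30


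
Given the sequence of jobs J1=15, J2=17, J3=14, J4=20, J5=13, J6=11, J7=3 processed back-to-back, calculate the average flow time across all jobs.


Completion times:
  J1: completes at 15
  J2: completes at 32
  J3: completes at 46
  J4: completes at 66
  J5: completes at 79
  J6: completes at 90
  J7: completes at 93
Sum = 421
Average = 421/7
= 60.14


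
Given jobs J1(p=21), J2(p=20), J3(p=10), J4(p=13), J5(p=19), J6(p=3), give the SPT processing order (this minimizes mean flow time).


SPT: sort by shortest processing time
  J6: p=3
  J3: p=10
  J4: p=13
  J5: p=19
  J2: p=20
  J1: p=21
Order: J6 → J3 → J4 → J5 → J2 → J1


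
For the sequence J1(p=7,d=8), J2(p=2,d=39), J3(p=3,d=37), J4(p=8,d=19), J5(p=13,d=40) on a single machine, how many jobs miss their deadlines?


Completion vs due date:
  J1: C=7, d=8 → on time
  J2: C=9, d=39 → on time
  J3: C=12, d=37 → on time
  J4: C=20, d=19 → TARDY
  J5: C=33, d=40 → on time
Tardy jobs: J4
Count = 1


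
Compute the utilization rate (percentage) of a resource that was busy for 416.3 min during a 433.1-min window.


Utilization = busy / total × 100
= 416.3 / 433.1 × 100
= 96.1%


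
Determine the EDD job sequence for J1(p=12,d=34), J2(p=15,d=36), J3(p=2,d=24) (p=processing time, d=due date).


EDD: sort by earliest due date
  J3: d=24, p=2
  J1: d=34, p=12
  J2: d=36, p=15
Order: J3 → J1 → J2


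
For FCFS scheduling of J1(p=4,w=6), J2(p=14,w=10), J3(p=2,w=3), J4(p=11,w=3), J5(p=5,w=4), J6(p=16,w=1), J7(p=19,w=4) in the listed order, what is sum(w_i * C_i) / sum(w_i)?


Completion times:
  J1: C=4, w×C=6×4=24
  J2: C=18, w×C=10×18=180
  J3: C=20, w×C=3×20=60
  J4: C=31, w×C=3×31=93
  J5: C=36, w×C=4×36=144
  J6: C=52, w×C=1×52=52
  J7: C=71, w×C=4×71=284
Sum w×C = 837
Sum w = 31
Weighted avg = 837/31
= 27.00


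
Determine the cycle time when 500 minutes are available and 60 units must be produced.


Cycle time = available time / demand
= 500 / 60
= 8.33 min/unit


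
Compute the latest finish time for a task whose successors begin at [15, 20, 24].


LF = min of all successor start times
Successors start at: [15, 20, 24]
LF = min(15, 20, 24)
= 15


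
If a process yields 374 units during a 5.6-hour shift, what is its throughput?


Throughput = units / time
= 374 / 5.6
= 66.8 units/hour


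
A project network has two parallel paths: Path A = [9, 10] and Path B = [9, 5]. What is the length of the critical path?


Path A: 9 + 10 = 19
Path B: 9 + 5 = 14
Critical path = longest = max(19, 14)
= 19 (Path A)


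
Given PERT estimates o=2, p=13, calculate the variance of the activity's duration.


σ² = ((p - o) / 6)² = (p - o)² / 36
= (13 - 2)² / 36
= 11² / 36
= 121 / 36
= 3.3611


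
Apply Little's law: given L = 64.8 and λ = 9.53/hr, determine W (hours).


Little's law: L = λW → W = L / λ
= 64.8 / 9.53
= 6.80 hours


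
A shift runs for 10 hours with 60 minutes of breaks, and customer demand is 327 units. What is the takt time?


Available = 10×60 - 60 = 540 min
Takt time = 540 / 327
= 1.65 min/unit


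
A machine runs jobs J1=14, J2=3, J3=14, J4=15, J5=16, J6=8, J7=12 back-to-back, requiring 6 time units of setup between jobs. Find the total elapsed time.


Makespan = Σ processing + (n-1) × setup
= (14 + 3 + 14 + 15 + 16 + 8 + 12) + (7-1)×6
= 82 + 36
= 118 time units


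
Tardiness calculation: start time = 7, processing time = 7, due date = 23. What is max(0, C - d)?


Completion = start + processing = 7 + 7 = 14
Tardiness = max(0, C - d) = max(0, 14 - 23)
= max(0, -9)
= 0


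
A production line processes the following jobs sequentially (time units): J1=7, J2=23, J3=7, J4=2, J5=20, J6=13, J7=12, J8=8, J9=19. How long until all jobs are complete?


Sequential makespan: sum all processing times
= 7 + 23 + 7 + 2 + 20 + 13 + 12 + 8 + 19
= 111 time units


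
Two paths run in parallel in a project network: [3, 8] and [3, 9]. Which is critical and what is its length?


Path A: 3 + 8 = 11
Path B: 3 + 9 = 12
Critical path = longest = max(11, 12)
= 12 (Path B)


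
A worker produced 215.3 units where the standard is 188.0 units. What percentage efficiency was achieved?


Efficiency = (actual / standard) × 100
= (215.3 / 188.0) × 100
= 114.5%


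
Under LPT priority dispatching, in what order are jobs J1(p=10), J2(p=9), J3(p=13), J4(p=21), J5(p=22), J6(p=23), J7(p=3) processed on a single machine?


LPT: sort by longest processing time first
  J6: p=23
  J5: p=22
  J4: p=21
  J3: p=13
  J1: p=10
  J2: p=9
  J7: p=3
Order: J6 → J5 → J4 → J3 → J1 → J2 → J7


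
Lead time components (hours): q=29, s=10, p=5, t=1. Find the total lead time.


Lead time = queue + setup + processing + transit
= 29 + 10 + 5 + 1
= 45 hours


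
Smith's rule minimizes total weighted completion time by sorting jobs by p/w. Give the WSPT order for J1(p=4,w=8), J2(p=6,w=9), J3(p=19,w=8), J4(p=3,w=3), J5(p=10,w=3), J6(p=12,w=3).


WSPT (Smith's rule): sort by p/w ascending
  J1: p/w = 4/8 = 0.500
  J2: p/w = 6/9 = 0.667
  J4: p/w = 3/3 = 1.000
  J3: p/w = 19/8 = 2.375
  J5: p/w = 10/3 = 3.333
  J6: p/w = 12/3 = 4.000
Order: J1 → J2 → J4 → J3 → J5 → J6


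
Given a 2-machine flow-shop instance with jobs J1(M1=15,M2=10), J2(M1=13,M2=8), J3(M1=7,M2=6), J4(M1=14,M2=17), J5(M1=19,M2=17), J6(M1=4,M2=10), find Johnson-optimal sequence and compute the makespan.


Johnson's rule:
Group 1 (M1≤M2, sort by M1): ['J6', 'J4']
Group 2 (M1>M2, sort desc M2): ['J5', 'J1', 'J2', 'J3']
Sequence: J6 → J4 → J5 → J1 → J2 → J3
Makespan calculation:
  J6: M1 done=4, M2 done=14
  J4: M1 done=18, M2 done=35
  J5: M1 done=37, M2 done=54
  J1: M1 done=52, M2 done=64
  J2: M1 done=65, M2 done=73
  J3: M1 done=72, M2 done=79
= Sequence: J6 → J4 → J5 → J1 → J2 → J3, Makespan: 79


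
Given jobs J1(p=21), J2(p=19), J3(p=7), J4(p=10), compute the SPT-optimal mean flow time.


SPT order: J3 → J4 → J2 → J1
Completion times:
  J3: C=7
  J4: C=17
  J2: C=36
  J1: C=57
Sum = 117, n = 4
Mean flow = 117/4
= 29.25


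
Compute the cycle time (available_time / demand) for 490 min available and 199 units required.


Cycle time = available time / demand
= 490 / 199
= 2.46 min/unit


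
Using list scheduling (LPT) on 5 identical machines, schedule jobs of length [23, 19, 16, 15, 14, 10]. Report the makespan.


Jobs (LPT sorted): [23, 19, 16, 15, 14, 10]
Machines: 5
  J=23 → Machine 1 (load: 0+23=23)
  J=19 → Machine 2 (load: 0+19=19)
  J=16 → Machine 3 (load: 0+16=16)
  J=15 → Machine 4 (load: 0+15=15)
  J=14 → Machine 5 (load: 0+14=14)
  J=10 → Machine 5 (load: 14+10=24)
Machine loads: [23, 19, 16, 15, 24]
Makespan = max = 24 time units


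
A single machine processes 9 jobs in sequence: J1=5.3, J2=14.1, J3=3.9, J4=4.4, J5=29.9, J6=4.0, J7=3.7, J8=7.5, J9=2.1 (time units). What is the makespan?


Sequential makespan: sum all processing times
= 5.3 + 14.1 + 3.9 + 4.4 + 29.9 + 4.0 + 3.7 + 7.5 + 2.1
= 74.9 time units


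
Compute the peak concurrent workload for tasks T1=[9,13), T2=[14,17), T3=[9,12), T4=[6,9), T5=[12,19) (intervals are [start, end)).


Check each time point for overlaps:
  t=9: 2 tasks active (T1, T3)
Max concurrent = 2


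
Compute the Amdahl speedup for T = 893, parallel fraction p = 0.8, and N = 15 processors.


Amdahl's law: T_p = T × ((1-p) + p/N)
= 893 × ((1-0.8) + 0.8/15)
= 893 × (0.20 + 0.0533)
= 893 × 0.2533
= 226.23
Speedup = 893/226.23
= 3.95×


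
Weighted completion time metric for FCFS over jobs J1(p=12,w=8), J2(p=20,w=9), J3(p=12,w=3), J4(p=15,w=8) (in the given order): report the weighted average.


Completion times:
  J1: C=12, w×C=8×12=96
  J2: C=32, w×C=9×32=288
  J3: C=44, w×C=3×44=132
  J4: C=59, w×C=8×59=472
Sum w×C = 988
Sum w = 28
Weighted avg = 988/28
= 35.29


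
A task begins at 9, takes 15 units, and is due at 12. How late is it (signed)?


Completion = 9 + 15 = 24
Lateness = C - d = 24 - 12
= 12


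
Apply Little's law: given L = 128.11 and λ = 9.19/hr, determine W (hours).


Little's law: L = λW → W = L / λ
= 128.11 / 9.19
= 13.94 hours


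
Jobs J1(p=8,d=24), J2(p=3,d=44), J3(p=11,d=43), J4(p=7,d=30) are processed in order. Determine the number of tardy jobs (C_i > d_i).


Completion vs due date:
  J1: C=8, d=24 → on time
  J2: C=11, d=44 → on time
  J3: C=22, d=43 → on time
  J4: C=29, d=30 → on time
Tardy jobs: none
Count = 0


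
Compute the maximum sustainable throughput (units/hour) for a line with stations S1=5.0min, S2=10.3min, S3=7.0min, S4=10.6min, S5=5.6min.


Bottleneck = longest station time
Station times: [5.0, 10.3, 7.0, 10.6, 5.6]
Max = 10.6 min
Rate = 60 / 10.6
= 5.66 units/hour (bottleneck: 10.6min)


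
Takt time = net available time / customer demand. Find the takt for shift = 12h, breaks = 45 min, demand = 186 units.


Available = 12×60 - 45 = 675 min
Takt time = 675 / 186
= 3.63 min/unit


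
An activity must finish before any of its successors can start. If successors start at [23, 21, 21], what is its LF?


LF = min of all successor start times
Successors start at: [23, 21, 21]
LF = min(23, 21, 21)
= 21


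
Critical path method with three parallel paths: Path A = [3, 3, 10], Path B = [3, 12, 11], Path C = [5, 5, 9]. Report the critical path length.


Path A: 3 + 3 + 10 = 16
Path B: 3 + 12 + 11 = 26
Path C: 5 + 5 + 9 = 19
Critical path = longest = max(16, 26, 19)
= 26 (Path B)


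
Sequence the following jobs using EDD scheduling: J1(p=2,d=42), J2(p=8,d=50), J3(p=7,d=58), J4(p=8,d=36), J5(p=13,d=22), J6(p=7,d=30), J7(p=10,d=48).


EDD: sort by earliest due date
  J5: d=22, p=13
  J6: d=30, p=7
  J4: d=36, p=8
  J1: d=42, p=2
  J7: d=48, p=10
  J2: d=50, p=8
  J3: d=58, p=7
Order: J5 → J6 → J4 → J1 → J7 → J2 → J3


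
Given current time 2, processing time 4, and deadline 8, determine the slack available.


Slack = due - current_time - processing
= 8 - 2 - 4
= 2


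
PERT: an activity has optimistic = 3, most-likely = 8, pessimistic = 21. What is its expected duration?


te = (o + 4m + p) / 6
= (3 + 4×8 + 21) / 6
= (3 + 32 + 21) / 6
= 56 / 6
= 9.33


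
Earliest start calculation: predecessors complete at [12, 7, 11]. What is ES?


ES = max of all predecessor completion times
Predecessors: [12, 7, 11]
ES = max(12, 7, 11)
= 12


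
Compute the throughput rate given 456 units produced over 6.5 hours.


Throughput = units / time
= 456 / 6.5
= 70.2 units/hour


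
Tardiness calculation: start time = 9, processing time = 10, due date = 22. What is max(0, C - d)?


Completion = start + processing = 9 + 10 = 19
Tardiness = max(0, C - d) = max(0, 19 - 22)
= max(0, -3)
= 0


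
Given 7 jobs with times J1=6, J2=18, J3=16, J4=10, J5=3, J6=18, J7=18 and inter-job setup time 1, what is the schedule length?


Makespan = Σ processing + (n-1) × setup
= (6 + 18 + 16 + 10 + 3 + 18 + 18) + (7-1)×1
= 89 + 6
= 95 time units


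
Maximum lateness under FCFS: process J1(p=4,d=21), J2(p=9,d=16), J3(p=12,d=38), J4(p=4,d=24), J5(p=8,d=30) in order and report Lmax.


Lateness per job (L = C - d):
  J1: C=4, d=21, L=-17
  J2: C=13, d=16, L=-3
  J3: C=25, d=38, L=-13
  J4: C=29, d=24, L=5
  J5: C=37, d=30, L=7
Lmax = max(-17, -3, -13, 5, 7)
= 7
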